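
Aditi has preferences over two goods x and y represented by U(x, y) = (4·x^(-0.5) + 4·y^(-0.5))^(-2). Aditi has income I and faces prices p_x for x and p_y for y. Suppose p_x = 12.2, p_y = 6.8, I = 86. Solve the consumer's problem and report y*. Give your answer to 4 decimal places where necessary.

MU_x ∝ 4·x^(-1.5), MU_y ∝ 4·y^(-1.5), so MRS = (y/x)^(1.5) = p_x/p_y.
Hence y/x = (p_x/p_y)^(1/(1.5)), i.e. raised to the 2/3 power.
Substitute y = (y/x)·x into the budget: x* = I/(p_x + p_y·(y/x)).
Numerically y/x = 1.476502, so x* = 86/(12.2 + 6.8·1.476502) = 3.8669 and y* = 1.476502·3.8669 = 5.7094.

y* = 5.7094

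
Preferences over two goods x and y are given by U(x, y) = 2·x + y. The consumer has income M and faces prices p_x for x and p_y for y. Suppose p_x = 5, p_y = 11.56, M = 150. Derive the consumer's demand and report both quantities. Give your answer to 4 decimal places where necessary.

Numerically: x* = 30, y* = 0.

x* = 30, y* = 0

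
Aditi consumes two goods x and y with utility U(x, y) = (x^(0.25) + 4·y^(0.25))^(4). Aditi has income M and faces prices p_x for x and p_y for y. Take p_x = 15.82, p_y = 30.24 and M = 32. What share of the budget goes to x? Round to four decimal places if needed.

MU_x ∝ x^(-0.75), MU_y ∝ 4·y^(-0.75), so MRS = (1/4)·(y/x)^(0.75) = p_x/p_y.
Solve for the ratio: y/x = [4·p_x/p_y]^(4/3).
With the ratio pinned down, the budget gives x* = M/(p_x + p_y·(y/x)) and y* = (y/x)·x*.
Numerically y/x = 2.676576, so x* = 32/(15.82 + 30.24·2.676576) = 0.3307 and y* = 2.676576·0.3307 = 0.8852.
Expenditure on x: 15.82·0.3307 = 5.2319; share = 0.1635.

share on x = 0.1635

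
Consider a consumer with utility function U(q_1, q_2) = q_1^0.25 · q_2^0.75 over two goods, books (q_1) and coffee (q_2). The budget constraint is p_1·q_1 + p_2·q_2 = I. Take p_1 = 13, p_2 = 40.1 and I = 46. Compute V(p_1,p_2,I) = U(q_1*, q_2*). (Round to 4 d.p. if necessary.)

MU_q_1/MU_q_2 = (0.25·q_2)/(0.75·q_1); tangency sets this equal to p_1/p_2.
Rearranging, p_2·q_2 = 3·p_1·q_1. Substituting into the budget gives p_1·q_1·(1 + 3) = I.
Demand: q_1*(p_1,p_2,I) = 0.25·I/p_1 and q_2* = 0.75·I/p_2.
At p_1=13, p_2=40.1, I=46: q_1* = 0.25·46/13 = 0.8846, q_2* = 0.8603.
Utility at the optimum: U(0.8846, 0.8603) = 0.8664.

V = 0.8664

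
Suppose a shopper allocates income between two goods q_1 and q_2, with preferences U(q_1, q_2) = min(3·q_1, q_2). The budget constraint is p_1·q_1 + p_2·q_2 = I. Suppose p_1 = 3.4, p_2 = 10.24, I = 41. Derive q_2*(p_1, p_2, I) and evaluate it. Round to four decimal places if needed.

Leontief preferences: the optimum is at the kink where q_1/1 = q_2/3, i.e. q_2 = 3·q_1.
Budget: p_1·q_1 + p_2·3·q_1 = I, so (p_1 + 3·p_2)·q_1 = I.
Demand: q_1*(p_1,p_2,I) = I/(p_1 + 3·p_2), q_2* = 3·I/(p_1 + 3·p_2).
Here 3.4 + 3·10.24 = 34.12, giving q_2* = 3.6049.

q_2* = 3.6049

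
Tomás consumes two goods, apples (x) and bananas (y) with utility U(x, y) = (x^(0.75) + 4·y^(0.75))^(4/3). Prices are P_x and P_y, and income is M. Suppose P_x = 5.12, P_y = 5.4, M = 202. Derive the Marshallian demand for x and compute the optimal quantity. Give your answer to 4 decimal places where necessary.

x* = 0.18

MU_x ∝ x^(-0.25), MU_y ∝ 4·y^(-0.25), so MRS = (1/4)·(y/x)^(0.25) = P_x/P_y.
Solve for the ratio: y/x = [4·P_x/P_y]^(4).
Substitute y = (y/x)·x into the budget: x* = M/(P_x + P_y·(y/x)).
Numerically y/x = 206.892511, so x* = 202/(5.12 + 5.4·206.892511) = 0.18.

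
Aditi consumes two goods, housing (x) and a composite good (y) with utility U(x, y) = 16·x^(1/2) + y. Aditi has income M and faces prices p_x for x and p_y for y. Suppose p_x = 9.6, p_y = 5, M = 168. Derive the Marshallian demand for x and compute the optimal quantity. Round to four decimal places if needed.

MU_x = 8/√x, MU_y = 1. Tangency: 8/√x = p_x/p_y.
Solve: √x = 8·p_y/p_x, so x*(p_x,p_y) = (8·p_y/p_x)², and y* = (M − p_x·x*)/p_y.
Plugging in: x* = (8·5/9.6)² = 17.3611.

x* = 17.3611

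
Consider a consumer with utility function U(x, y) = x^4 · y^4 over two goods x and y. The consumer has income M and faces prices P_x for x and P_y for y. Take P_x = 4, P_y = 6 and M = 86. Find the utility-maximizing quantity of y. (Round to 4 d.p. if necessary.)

y* = 7.1667

The MRS is y/x. Set MRS = P_x/P_y.
So 4·P_y·y = 4·P_x·x; combined with the budget, a share 0.5 of income goes to x.
Demand: x*(P_x,P_y,M) = 0.5·M/P_x and y* = 0.5·M/P_y.
At P_x=4, P_y=6, M=86: y* = 0.5·86/6 = 7.1667.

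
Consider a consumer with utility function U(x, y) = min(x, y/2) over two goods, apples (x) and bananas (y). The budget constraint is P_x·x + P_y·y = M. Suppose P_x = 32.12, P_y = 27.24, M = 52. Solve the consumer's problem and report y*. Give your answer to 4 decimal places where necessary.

y* = 1.2009

Demand: x*(P_x,P_y,M) = M/(P_x + 2·P_y), y* = 2·M/(P_x + 2·P_y).
Here 32.12 + 2·27.24 = 86.6, giving y* = 1.2009.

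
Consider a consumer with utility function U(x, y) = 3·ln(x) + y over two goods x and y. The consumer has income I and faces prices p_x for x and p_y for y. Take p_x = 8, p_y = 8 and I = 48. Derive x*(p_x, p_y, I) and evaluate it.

x* = 3

MU_x = 3/x, MU_y = 1. Tangency: 3/x = p_x/p_y.
So x*(p_x,p_y) = 3·p_y/p_x, independent of income; and y* = (I − 3·p_y)/p_y.
At the given prices: x* = 3·8/8 = 3.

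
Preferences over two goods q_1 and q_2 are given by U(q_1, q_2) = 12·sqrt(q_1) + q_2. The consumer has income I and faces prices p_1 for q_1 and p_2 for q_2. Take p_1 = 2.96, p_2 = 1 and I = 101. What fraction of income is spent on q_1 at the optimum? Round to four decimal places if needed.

Set MRS = p_1/p_2: 6·q_1^(−1/2) = p_1/p_2.
Solve: √q_1 = 6·p_2/p_1, so q_1*(p_1,p_2) = (6·p_2/p_1)², and q_2* = (I − p_1·q_1*)/p_2.
Plugging in: q_1* = (6·1/2.96)² = 4.1088, q_2* = 88.8378.
Expenditure on q_1: 2.96·4.1088 = 12.1622; share = 0.1204.

share on q_1 = 0.1204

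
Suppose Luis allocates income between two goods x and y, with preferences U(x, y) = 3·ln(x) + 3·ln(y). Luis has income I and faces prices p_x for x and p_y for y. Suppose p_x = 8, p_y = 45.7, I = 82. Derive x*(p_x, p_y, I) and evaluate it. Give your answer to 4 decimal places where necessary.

The MRS is y/x. Set MRS = p_x/p_y.
So 3·p_y·y = 3·p_x·x; combined with the budget, a share 0.5 of income goes to x.
Demand: x*(p_x,p_y,I) = 0.5·I/p_x and y* = 0.5·I/p_y.
At p_x=8, p_y=45.7, I=82: x* = 0.5·82/8 = 5.125.

x* = 5.125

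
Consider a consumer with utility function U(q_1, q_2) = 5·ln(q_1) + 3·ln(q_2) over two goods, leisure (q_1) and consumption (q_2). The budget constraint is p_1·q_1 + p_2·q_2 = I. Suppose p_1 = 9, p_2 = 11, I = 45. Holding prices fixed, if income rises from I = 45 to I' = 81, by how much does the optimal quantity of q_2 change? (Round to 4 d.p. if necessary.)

Δq_2* = 1.2273

The MRS is (5/3)·q_2/q_1. Set MRS = p_1/p_2.
Rearranging, p_2·q_2 = (3/5)·p_1·q_1. Substituting into the budget gives p_1·q_1·(1 + (3/5)) = I.
Demand: q_1*(p_1,p_2,I) = 0.625·I/p_1 and q_2* = 0.375·I/p_2.
At p_1=9, p_2=11, I=45: q_2* = 0.375·45/11 = 1.5341.
At I' = 81: q_2* = 2.7614. Change: 2.7614 − 1.5341 = 1.2273.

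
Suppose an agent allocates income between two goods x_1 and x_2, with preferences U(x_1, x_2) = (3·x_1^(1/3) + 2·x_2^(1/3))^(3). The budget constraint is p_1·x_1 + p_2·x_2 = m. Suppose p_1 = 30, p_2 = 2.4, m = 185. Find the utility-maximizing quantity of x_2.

MU_x_1 ∝ 3·x_1^(-2/3), MU_x_2 ∝ 2·x_2^(-2/3), so MRS = (3/2)·(x_2/x_1)^(2/3) = p_1/p_2.
Solve for the ratio: x_2/x_1 = [(2/3)·p_1/p_2]^(1.5).
Substitute x_2 = (x_2/x_1)·x_1 into the budget: x_1* = m/(p_1 + p_2·(x_2/x_1)).
Numerically x_2/x_1 = 24.056261, so x_1* = 185/(30 + 2.4·24.056261) = 2.1086 and x_2* = 24.056261·2.1086 = 50.7256.

x_2* = 50.7256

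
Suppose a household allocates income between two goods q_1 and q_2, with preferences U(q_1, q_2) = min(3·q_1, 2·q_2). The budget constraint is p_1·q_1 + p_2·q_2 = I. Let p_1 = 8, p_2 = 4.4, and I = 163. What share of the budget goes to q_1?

share on q_1 = 0.5479

With perfect complements, no substitution: consume in ratio q_1:q_2 = 2:3.
Budget: p_1·q_1 + p_2·(3/2)·q_1 = I, so (2·p_1 + 3·p_2)·q_1 = 2·I.
Demand: q_1*(p_1,p_2,I) = 2·I/(2·p_1 + 3·p_2), q_2* = 3·I/(2·p_1 + 3·p_2).
Here 2·8 + 3·4.4 = 29.2, giving q_1* = 11.1644 and q_2* = 16.7466.
Expenditure on q_1: 8·11.1644 = 89.3151; share = 0.5479.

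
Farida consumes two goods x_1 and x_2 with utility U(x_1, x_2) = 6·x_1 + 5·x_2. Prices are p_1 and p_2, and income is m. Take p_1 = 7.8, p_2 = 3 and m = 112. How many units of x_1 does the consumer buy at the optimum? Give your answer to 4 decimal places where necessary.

x_1* = 0

Linear utility — the consumer picks whichever good has higher MU/price: 6/7.8 = 0.7692 vs 5/3 = 1.6667.
x_2 gives more utility per dollar, so spend all income on x_2: x_2* = m/p_2, x_1* = 0.
Numerically: x_1* = 0, x_2* = 37.3333.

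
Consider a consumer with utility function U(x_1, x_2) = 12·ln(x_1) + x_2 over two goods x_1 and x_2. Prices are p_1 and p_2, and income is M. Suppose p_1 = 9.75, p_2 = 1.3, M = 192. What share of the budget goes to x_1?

share on x_1 = 0.0813

So x_1*(p_1,p_2) = 12·p_2/p_1, independent of income; and x_2* = (M − 12·p_2)/p_2.
At the given prices: x_1* = 12·1.3/9.75 = 1.6, and x_2* = 135.6923.
Expenditure on x_1: 9.75·1.6 = 15.6; share = 0.0813.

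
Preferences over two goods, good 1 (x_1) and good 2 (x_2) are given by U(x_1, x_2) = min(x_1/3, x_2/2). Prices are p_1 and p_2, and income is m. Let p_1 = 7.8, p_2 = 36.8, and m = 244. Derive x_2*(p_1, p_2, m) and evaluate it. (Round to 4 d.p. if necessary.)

With perfect complements, no substitution: consume in ratio x_1:x_2 = 3:2.
Budget: p_1·x_1 + p_2·(2/3)·x_1 = m, so (3·p_1 + 2·p_2)·x_1 = 3·m.
Demand: x_1*(p_1,p_2,m) = 3·m/(3·p_1 + 2·p_2), x_2* = 2·m/(3·p_1 + 2·p_2).
Here 3·7.8 + 2·36.8 = 97, giving x_2* = 5.0309.

x_2* = 5.0309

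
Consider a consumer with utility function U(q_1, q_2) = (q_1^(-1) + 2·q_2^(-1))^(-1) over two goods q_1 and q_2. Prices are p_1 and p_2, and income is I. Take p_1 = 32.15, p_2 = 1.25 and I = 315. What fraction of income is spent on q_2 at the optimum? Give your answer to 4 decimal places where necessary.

share on q_2 = 0.2181

From the CES first-order condition, (1/2)·(q_2/q_1)^(2) = p_1/p_2.
Solve for the ratio: q_2/q_1 = [2·p_1/p_2]^(0.5).
With the ratio pinned down, the budget gives q_1* = I/(p_1 + p_2·(q_2/q_1)) and q_2* = (q_2/q_1)·q_1*.
Numerically q_2/q_1 = 7.172168, so q_1* = 315/(32.15 + 1.25·7.172168) = 7.6614 and q_2* = 7.172168·7.6614 = 54.9488.
Expenditure on q_2: 1.25·54.9488 = 68.686; share = 0.2181.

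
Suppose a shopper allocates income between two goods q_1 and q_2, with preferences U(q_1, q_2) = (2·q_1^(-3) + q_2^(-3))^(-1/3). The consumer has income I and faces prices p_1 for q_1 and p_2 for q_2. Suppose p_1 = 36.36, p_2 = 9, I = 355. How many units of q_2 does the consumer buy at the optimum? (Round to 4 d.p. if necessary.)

MU_q_1 ∝ 2·q_1^(-4), MU_q_2 ∝ q_2^(-4), so MRS = 2·(q_2/q_1)^(4) = p_1/p_2.
Solve for the ratio: q_2/q_1 = [(1/2)·p_1/p_2]^(0.25).
With the ratio pinned down, the budget gives q_1* = I/(p_1 + p_2·(q_2/q_1)) and q_2* = (q_2/q_1)·q_1*.
Numerically q_2/q_1 = 1.192169, so q_1* = 355/(36.36 + 9·1.192169) = 7.5388 and q_2* = 1.192169·7.5388 = 8.9876.

q_2* = 8.9876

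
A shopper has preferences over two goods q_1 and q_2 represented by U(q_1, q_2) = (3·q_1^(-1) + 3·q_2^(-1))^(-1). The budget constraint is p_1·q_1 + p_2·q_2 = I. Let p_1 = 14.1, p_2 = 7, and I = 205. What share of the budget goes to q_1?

MRS = MU_q_1/MU_q_2 = (q_2/q_1)^(2). Set equal to p_1/p_2.
Solve for the ratio: q_2/q_1 = [p_1/p_2]^(0.5).
With the ratio pinned down, the budget gives q_1* = I/(p_1 + p_2·(q_2/q_1)) and q_2* = (q_2/q_1)·q_1*.
Numerically q_2/q_1 = 1.419255, so q_1* = 205/(14.1 + 7·1.419255) = 8.5293 and q_2* = 1.419255·8.5293 = 12.1053.
Expenditure on q_1: 14.1·8.5293 = 120.2632; share = 0.5866.

share on q_1 = 0.5866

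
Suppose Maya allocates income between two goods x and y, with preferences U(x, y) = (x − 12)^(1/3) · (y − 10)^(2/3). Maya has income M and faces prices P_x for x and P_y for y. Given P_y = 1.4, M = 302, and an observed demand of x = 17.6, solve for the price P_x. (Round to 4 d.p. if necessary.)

Let x' = x−12, y' = y−10. MRS = (1/2)·y'/x' = P_x/P_y.
Substituting into the budget: x* = 12 + 1/3·(M − 12·P_x − 10·P_y)/P_x, and y* = 10 + 2/3·(…)/P_y.
Set x* = 17.6 in the demand function and solve for P_x: P_x = 10.

P_x = 10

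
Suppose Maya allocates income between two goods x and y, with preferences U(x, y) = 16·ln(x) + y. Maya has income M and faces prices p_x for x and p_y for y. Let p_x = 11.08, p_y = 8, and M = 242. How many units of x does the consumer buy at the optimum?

x* = 11.5523

Set MRS = p_x/p_y: (16/x)/1 = p_x/p_y.
So x*(p_x,p_y) = 16·p_y/p_x, independent of income; and y* = (M − 16·p_y)/p_y.
At the given prices: x* = 16·8/11.08 = 11.5523.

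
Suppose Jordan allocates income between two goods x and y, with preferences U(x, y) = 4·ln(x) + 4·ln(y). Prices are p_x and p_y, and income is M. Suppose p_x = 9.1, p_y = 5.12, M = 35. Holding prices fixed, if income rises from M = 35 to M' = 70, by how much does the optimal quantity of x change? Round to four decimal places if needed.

MU_x/MU_y = (4·y)/(4·x); tangency sets this equal to p_x/p_y.
So 4·p_y·y = 4·p_x·x; combined with the budget, a share 0.5 of income goes to x.
Demand: x*(p_x,p_y,M) = 0.5·M/p_x and y* = 0.5·M/p_y.
At p_x=9.1, p_y=5.12, M=35: x* = 0.5·35/9.1 = 1.9231.
At M' = 70: x* = 3.8462. Change: 3.8462 − 1.9231 = 1.9231.

Δx* = 1.9231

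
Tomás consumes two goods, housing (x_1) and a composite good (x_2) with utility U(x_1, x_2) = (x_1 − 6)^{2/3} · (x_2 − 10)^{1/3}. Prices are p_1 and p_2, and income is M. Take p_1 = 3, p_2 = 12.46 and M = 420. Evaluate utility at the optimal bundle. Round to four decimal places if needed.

Substituting into the budget: x_1* = 6 + 2/3·(M − 6·p_1 − 10·p_2)/p_1, and x_2* = 10 + 1/3·(…)/p_2.
Discretionary income = 420 − 6·3 − 10·12.46 = 277.4; x_1* = 6 + 2/3·277.4/3 = 67.6444; x_2* = 10 + 1/3·277.4/12.46 = 17.4211.
Utility at the optimum: U(67.6444, 17.4211) = 30.4382.

V = 30.4382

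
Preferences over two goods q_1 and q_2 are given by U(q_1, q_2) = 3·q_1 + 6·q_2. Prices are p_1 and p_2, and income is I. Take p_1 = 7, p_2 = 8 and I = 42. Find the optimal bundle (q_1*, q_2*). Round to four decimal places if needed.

Perfect substitutes: compare marginal utility per dollar. 3/p_1 vs 6/p_2 → 0.4286 vs 0.75.
q_2 gives more utility per dollar, so spend all income on q_2: q_2* = I/p_2, q_1* = 0.
Numerically: q_1* = 0, q_2* = 5.25.

q_1* = 0, q_2* = 5.25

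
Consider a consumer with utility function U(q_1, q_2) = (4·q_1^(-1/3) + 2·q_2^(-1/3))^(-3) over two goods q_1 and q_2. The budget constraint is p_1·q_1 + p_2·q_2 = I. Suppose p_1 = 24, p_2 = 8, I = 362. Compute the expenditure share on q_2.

share on q_2 = 0.3112

With the ratio pinned down, the budget gives q_1* = I/(p_1 + p_2·(q_2/q_1)) and q_2* = (q_2/q_1)·q_1*.
Numerically q_2/q_1 = 1.355403, so q_1* = 362/(24 + 8·1.355403) = 10.3894 and q_2* = 1.355403·10.3894 = 14.0818.
Expenditure on q_2: 8·14.0818 = 112.6545; share = 0.3112.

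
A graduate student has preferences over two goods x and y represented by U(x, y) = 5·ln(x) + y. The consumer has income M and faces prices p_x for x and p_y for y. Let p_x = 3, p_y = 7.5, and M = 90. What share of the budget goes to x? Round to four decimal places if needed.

Set MRS = p_x/p_y: (5/x)/1 = p_x/p_y.
So x*(p_x,p_y) = 5·p_y/p_x, independent of income; and y* = (M − 5·p_y)/p_y.
At the given prices: x* = 5·7.5/3 = 12.5, and y* = 7.
Expenditure on x: 3·12.5 = 37.5; share = 0.4167.

share on x = 0.4167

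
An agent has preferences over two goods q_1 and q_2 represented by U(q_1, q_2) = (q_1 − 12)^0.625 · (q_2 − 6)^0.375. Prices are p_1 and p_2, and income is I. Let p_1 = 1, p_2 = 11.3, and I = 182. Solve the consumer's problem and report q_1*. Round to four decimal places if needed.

q_1* = 75.875

Let q_1' = q_1−12, q_2' = q_2−6. MRS = (5/3)·q_2'/q_1' = p_1/p_2.
Substituting into the budget: q_1* = 12 + 0.625·(I − 12·p_1 − 6·p_2)/p_1, and q_2* = 6 + 0.375·(…)/p_2.
Discretionary income = 182 − 12·1 − 6·11.3 = 102.2; q_1* = 12 + 0.625·102.2/1 = 75.875.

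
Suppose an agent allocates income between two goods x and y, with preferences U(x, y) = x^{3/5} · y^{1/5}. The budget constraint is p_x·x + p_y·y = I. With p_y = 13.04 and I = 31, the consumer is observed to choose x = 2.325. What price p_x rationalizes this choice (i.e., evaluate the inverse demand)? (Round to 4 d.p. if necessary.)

p_x = 10

The MRS is 3·y/x. Set MRS = p_x/p_y.
So 0.6·p_y·y = 0.2·p_x·x; combined with the budget, a share 0.75 of income goes to x.
Demand: x*(p_x,p_y,I) = 0.75·I/p_x and y* = 0.25·I/p_y.
Set x* = 2.325 in the demand function and solve for p_x: p_x = 10.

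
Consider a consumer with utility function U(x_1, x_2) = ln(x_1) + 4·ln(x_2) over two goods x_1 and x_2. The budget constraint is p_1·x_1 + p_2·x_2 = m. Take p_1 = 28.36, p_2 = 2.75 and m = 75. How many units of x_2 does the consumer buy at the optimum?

The MRS is (1/4)·x_2/x_1. Set MRS = p_1/p_2.
So p_2·x_2 = 4·p_1·x_1; combined with the budget, a share 0.2 of income goes to x_1.
Demand: x_1*(p_1,p_2,m) = 0.2·m/p_1 and x_2* = 0.8·m/p_2.
At p_1=28.36, p_2=2.75, m=75: x_2* = 0.8·75/2.75 = 21.8182.

x_2* = 21.8182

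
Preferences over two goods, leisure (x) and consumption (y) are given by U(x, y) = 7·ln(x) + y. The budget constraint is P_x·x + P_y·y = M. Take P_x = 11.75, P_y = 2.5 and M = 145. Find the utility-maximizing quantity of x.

MU_x = 7/x, MU_y = 1. Tangency: 7/x = P_x/P_y.
So x*(P_x,P_y) = 7·P_y/P_x, independent of income; and y* = (M − 7·P_y)/P_y.
At the given prices: x* = 7·2.5/11.75 = 1.4894.

x* = 1.4894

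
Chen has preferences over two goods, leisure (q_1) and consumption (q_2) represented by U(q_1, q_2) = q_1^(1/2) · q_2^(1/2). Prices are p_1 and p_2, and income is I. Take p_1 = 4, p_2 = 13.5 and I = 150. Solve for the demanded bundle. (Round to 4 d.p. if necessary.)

MU_q_1/MU_q_2 = (0.5·q_2)/(0.5·q_1); tangency sets this equal to p_1/p_2.
Rearranging, p_2·q_2 = p_1·q_1. Substituting into the budget gives p_1·q_1·(1 + 1) = I.
Demand: q_1*(p_1,p_2,I) = 0.5·I/p_1 and q_2* = 0.5·I/p_2.
At p_1=4, p_2=13.5, I=150: q_1* = 0.5·150/4 = 18.75, q_2* = 5.5556.

q_1* = 18.75, q_2* = 5.5556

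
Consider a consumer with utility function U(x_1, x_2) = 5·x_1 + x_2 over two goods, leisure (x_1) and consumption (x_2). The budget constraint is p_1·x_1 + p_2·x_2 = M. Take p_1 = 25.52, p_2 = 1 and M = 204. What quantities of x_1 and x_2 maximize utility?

Linear utility — the consumer picks whichever good has higher MU/price: 5/25.52 = 0.1959 vs 1/1 = 1.
x_2 gives more utility per dollar, so spend all income on x_2: x_2* = M/p_2, x_1* = 0.
Numerically: x_1* = 0, x_2* = 204.

x_1* = 0, x_2* = 204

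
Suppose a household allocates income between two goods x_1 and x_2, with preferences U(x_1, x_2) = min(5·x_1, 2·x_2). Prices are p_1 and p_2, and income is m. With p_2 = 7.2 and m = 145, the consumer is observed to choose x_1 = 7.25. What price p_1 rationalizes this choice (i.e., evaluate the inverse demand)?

p_1 = 2

With perfect complements, no substitution: consume in ratio x_1:x_2 = 2:5.
Budget: p_1·x_1 + p_2·(5/2)·x_1 = m, so (2·p_1 + 5·p_2)·x_1 = 2·m.
Demand: x_1*(p_1,p_2,m) = 2·m/(2·p_1 + 5·p_2), x_2* = 5·m/(2·p_1 + 5·p_2).
Set x_1* = 7.25 in the demand function and solve for p_1: p_1 = 2.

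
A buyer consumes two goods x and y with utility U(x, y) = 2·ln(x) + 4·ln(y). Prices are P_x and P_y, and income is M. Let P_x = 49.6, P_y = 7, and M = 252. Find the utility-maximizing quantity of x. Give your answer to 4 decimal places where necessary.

x* = 1.6935

Demand: x*(P_x,P_y,M) = 1/3·M/P_x and y* = 2/3·M/P_y.
At P_x=49.6, P_y=7, M=252: x* = 1/3·252/49.6 = 1.6935.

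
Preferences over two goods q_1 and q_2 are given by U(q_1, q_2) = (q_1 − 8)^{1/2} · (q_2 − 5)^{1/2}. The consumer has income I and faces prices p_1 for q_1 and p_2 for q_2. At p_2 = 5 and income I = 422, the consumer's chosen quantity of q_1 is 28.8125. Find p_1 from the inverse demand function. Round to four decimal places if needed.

p_1 = 8

This is Cobb-Douglas in (q_1−8, q_2−5): tangency gives 0.5·p_2·(q_2−5) = 0.5·p_1·(q_1−8).
Substituting into the budget: q_1* = 8 + 0.5·(I − 8·p_1 − 5·p_2)/p_1, and q_2* = 5 + 0.5·(…)/p_2.
Set q_1* = 28.8125 in the demand function and solve for p_1: p_1 = 8.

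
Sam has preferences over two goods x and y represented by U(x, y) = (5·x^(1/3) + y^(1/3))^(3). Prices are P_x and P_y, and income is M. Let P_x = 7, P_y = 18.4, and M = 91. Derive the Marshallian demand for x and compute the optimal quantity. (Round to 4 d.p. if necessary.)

Numerically y/x = 0.020988, so x* = 91/(7 + 18.4·0.020988) = 12.3203.

x* = 12.3203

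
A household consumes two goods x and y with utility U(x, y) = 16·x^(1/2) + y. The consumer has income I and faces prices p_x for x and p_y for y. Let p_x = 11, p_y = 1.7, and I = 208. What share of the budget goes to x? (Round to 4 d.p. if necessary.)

Thus x* = (8·p_y/p_x)² — independent of I — with the rest of income spent on y.
Plugging in: x* = (8·1.7/11)² = 1.5286, y* = 112.462.
Expenditure on x: 11·1.5286 = 16.8145; share = 0.0808.

share on x = 0.0808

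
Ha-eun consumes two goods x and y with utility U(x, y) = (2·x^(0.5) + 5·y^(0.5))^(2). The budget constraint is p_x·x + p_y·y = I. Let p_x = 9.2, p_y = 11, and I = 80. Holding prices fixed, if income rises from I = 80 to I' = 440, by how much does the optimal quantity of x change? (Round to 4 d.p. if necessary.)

From the CES first-order condition, (2/5)·(y/x)^(0.5) = p_x/p_y.
Hence y/x = ((5/2)·p_x/p_y)^(1/(0.5)), i.e. raised to the 2 power.
With the ratio pinned down, the budget gives x* = I/(p_x + p_y·(y/x)) and y* = (y/x)·x*.
Numerically y/x = 4.371901, so x* = 80/(9.2 + 11·4.371901) = 1.3964.
At I' = 440: x* = 7.6801. Change: 7.6801 − 1.3964 = 6.2837.

Δx* = 6.2837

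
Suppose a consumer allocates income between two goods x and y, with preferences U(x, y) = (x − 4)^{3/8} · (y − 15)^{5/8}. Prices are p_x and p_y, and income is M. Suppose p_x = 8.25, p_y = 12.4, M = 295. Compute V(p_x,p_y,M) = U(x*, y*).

Let x' = x−4, y' = y−15. MRS = (3/5)·y'/x' = p_x/p_y.
After buying the subsistence bundle (4, 15), a share 0.375 of the remaining income goes to x: x* = 4 + 0.375·(M − 4p_x − 15p_y)/p_x.
Discretionary income = 295 − 4·8.25 − 15·12.4 = 76; x* = 4 + 0.375·76/8.25 = 7.4545; y* = 15 + 0.625·76/12.4 = 18.8306.
Utility at the optimum: U(7.4545, 18.8306) = 3.685.

V = 3.685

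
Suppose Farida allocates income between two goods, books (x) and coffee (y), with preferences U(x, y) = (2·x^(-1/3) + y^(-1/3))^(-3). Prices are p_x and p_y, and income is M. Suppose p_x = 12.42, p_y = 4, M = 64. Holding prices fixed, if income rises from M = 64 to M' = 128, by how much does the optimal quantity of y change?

With the ratio pinned down, the budget gives x* = M/(p_x + p_y·(y/x)) and y* = (y/x)·x*.
Numerically y/x = 1.390829, so x* = 64/(12.42 + 4·1.390829) = 3.5589 and y* = 1.390829·3.5589 = 4.9498.
At M' = 128: y* = 9.8995. Change: 9.8995 − 4.9498 = 4.9498.

Δy* = 4.9498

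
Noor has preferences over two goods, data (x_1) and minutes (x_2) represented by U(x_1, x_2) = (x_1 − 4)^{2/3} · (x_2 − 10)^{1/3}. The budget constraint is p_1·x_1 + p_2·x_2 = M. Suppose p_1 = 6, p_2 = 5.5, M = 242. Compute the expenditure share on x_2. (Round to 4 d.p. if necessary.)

share on x_2 = 0.4518

Let x_1' = x_1−4, x_2' = x_2−10. MRS = 2·x_2'/x_1' = p_1/p_2.
Substituting into the budget: x_1* = 4 + 2/3·(M − 4·p_1 − 10·p_2)/p_1, and x_2* = 10 + 1/3·(…)/p_2.
Discretionary income = 242 − 4·6 − 10·5.5 = 163; x_1* = 4 + 2/3·163/6 = 22.1111; x_2* = 10 + 1/3·163/5.5 = 19.8788.
Expenditure on x_2: 5.5·19.8788 = 109.3333; share = 0.4518.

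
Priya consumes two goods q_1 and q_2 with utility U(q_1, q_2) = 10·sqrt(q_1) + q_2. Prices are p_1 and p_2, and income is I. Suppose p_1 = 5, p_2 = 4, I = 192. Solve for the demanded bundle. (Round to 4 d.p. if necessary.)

q_1* = 16, q_2* = 28

Utility is quasi-linear in q_2; the FOC for q_1 is 5/√q_1 = p_1/p_2.
Thus q_1* = (5·p_2/p_1)² — independent of I — with the rest of income spent on q_2.
Plugging in: q_1* = (5·4/5)² = 16, q_2* = 28.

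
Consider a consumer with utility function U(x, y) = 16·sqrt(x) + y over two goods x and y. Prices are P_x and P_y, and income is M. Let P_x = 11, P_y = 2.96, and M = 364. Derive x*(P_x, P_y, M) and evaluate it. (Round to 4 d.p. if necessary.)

Utility is quasi-linear in y; the FOC for x is 8/√x = P_x/P_y.
Thus x* = (8·P_y/P_x)² — independent of M — with the rest of income spent on y.
Plugging in: x* = (8·2.96/11)² = 4.6342.

x* = 4.6342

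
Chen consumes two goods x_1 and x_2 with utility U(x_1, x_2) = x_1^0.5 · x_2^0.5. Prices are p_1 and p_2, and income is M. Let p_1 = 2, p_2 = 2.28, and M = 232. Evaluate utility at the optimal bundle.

MU_x_1/MU_x_2 = (0.5·x_2)/(0.5·x_1); tangency sets this equal to p_1/p_2.
Rearranging, p_2·x_2 = p_1·x_1. Substituting into the budget gives p_1·x_1·(1 + 1) = M.
Demand: x_1*(p_1,p_2,M) = 0.5·M/p_1 and x_2* = 0.5·M/p_2.
At p_1=2, p_2=2.28, M=232: x_1* = 0.5·232/2 = 58, x_2* = 50.8772.
Utility at the optimum: U(58, 50.8772) = 54.322.

V = 54.322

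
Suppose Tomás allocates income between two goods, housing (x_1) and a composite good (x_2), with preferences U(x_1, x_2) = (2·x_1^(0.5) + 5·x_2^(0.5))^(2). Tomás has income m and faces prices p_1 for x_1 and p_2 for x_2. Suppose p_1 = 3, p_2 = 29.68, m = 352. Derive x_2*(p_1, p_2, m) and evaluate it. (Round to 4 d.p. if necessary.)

MRS = MU_x_1/MU_x_2 = (2/5)·(x_2/x_1)^(0.5). Set equal to p_1/p_2.
Solve for the ratio: x_2/x_1 = [(5/2)·p_1/p_2]^(2).
With the ratio pinned down, the budget gives x_1* = m/(p_1 + p_2·(x_2/x_1)) and x_2* = (x_2/x_1)·x_1*.
Numerically x_2/x_1 = 0.063855, so x_1* = 352/(3 + 29.68·0.063855) = 71.9069 and x_2* = 0.063855·71.9069 = 4.5916.

x_2* = 4.5916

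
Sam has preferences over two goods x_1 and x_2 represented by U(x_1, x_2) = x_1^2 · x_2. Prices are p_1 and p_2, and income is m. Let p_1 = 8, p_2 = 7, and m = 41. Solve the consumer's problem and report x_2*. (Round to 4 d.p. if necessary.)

MU_x_1/MU_x_2 = (2·x_2)/(x_1); tangency sets this equal to p_1/p_2.
So 2·p_2·x_2 = p_1·x_1; combined with the budget, a share 2/3 of income goes to x_1.
Demand: x_1*(p_1,p_2,m) = 2/3·m/p_1 and x_2* = 1/3·m/p_2.
At p_1=8, p_2=7, m=41: x_2* = 1/3·41/7 = 1.9524.

x_2* = 1.9524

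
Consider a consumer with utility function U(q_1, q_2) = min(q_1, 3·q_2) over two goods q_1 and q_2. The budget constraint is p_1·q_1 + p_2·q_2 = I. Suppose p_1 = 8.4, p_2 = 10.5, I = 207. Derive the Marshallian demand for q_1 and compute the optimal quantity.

Demand: q_1*(p_1,p_2,I) = 3·I/(3·p_1 + p_2), q_2* = I/(3·p_1 + p_2).
Here 3·8.4 + 10.5 = 35.7, giving q_1* = 17.395.

q_1* = 17.395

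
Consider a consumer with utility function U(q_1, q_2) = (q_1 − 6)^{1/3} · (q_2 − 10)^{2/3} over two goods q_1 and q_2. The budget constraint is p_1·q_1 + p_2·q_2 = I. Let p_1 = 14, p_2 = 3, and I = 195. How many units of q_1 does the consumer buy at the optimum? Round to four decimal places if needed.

Let q_1' = q_1−6, q_2' = q_2−10. MRS = (1/2)·q_2'/q_1' = p_1/p_2.
After buying the subsistence bundle (6, 10), a share 1/3 of the remaining income goes to q_1: q_1* = 6 + 1/3·(I − 6p_1 − 10p_2)/p_1.
Discretionary income = 195 − 6·14 − 10·3 = 81; q_1* = 6 + 1/3·81/14 = 7.9286.

q_1* = 7.9286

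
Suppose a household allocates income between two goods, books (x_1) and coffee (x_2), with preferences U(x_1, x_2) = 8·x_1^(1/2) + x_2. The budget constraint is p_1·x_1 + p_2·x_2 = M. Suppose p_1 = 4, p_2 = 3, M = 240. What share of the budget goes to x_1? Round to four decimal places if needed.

share on x_1 = 0.15

Set MRS = p_1/p_2: 4·x_1^(−1/2) = p_1/p_2.
Thus x_1* = (4·p_2/p_1)² — independent of M — with the rest of income spent on x_2.
Plugging in: x_1* = (4·3/4)² = 9, x_2* = 68.
Expenditure on x_1: 4·9 = 36; share = 0.15.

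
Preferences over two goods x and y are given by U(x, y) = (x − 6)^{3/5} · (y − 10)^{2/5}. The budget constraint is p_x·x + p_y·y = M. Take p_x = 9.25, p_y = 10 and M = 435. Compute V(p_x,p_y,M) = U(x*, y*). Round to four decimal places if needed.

After buying the subsistence bundle (6, 10), a share 0.6 of the remaining income goes to x: x* = 6 + 0.6·(M − 6p_x − 10p_y)/p_x.
Discretionary income = 435 − 6·9.25 − 10·10 = 279.5; x* = 6 + 0.6·279.5/9.25 = 24.1297; y* = 10 + 0.4·279.5/10 = 21.18.
Utility at the optimum: U(24.1297, 21.18) = 14.9421.

V = 14.9421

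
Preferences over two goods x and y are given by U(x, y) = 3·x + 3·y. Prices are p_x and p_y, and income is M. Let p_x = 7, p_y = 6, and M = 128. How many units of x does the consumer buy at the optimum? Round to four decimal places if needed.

y gives more utility per dollar, so spend all income on y: y* = M/p_y, x* = 0.
Numerically: x* = 0, y* = 21.3333.

x* = 0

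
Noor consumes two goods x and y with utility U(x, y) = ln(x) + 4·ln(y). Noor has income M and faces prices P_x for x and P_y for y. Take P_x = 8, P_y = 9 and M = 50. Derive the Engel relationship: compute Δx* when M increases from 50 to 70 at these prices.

Δx* = 0.5

Tangency: MRS = (1/4)·y/x = P_x/P_y.
Rearranging, P_y·y = 4·P_x·x. Substituting into the budget gives P_x·x·(1 + 4) = M.
Demand: x*(P_x,P_y,M) = 0.2·M/P_x and y* = 0.8·M/P_y.
At P_x=8, P_y=9, M=50: x* = 0.2·50/8 = 1.25.
At M' = 70: x* = 1.75. Change: 1.75 − 1.25 = 0.5.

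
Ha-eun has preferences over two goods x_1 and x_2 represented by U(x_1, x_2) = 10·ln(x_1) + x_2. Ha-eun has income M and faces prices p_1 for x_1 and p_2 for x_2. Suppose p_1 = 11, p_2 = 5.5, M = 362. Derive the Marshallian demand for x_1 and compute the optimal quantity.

x_1* = 5

MU_x_1 = 10/x_1, MU_x_2 = 1. Tangency: 10/x_1 = p_1/p_2.
So x_1*(p_1,p_2) = 10·p_2/p_1, independent of income; and x_2* = (M − 10·p_2)/p_2.
At the given prices: x_1* = 10·5.5/11 = 5.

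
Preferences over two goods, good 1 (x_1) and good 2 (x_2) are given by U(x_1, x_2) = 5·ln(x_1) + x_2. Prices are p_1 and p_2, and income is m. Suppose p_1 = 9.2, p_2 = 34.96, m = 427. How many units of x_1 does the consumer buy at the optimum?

x_1* = 19

Set MRS = p_1/p_2: (5/x_1)/1 = p_1/p_2.
So x_1*(p_1,p_2) = 5·p_2/p_1, independent of income; and x_2* = (m − 5·p_2)/p_2.
At the given prices: x_1* = 5·34.96/9.2 = 19.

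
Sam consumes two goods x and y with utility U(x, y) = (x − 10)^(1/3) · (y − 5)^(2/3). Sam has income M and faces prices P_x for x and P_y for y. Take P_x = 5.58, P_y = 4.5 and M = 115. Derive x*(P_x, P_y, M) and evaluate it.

x* = 12.1924

MRS = (1/2)·(y−5)/(x−10). Tangency with P_x/P_y gives y−5 = 2·(P_x/P_y)·(x−10).
After buying the subsistence bundle (10, 5), a share 1/3 of the remaining income goes to x: x* = 10 + 1/3·(M − 10P_x − 5P_y)/P_x.
Discretionary income = 115 − 10·5.58 − 5·4.5 = 36.7; x* = 10 + 1/3·36.7/5.58 = 12.1924.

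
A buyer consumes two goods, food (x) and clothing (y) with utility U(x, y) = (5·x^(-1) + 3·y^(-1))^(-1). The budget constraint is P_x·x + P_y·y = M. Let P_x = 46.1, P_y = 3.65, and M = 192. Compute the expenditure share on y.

share on y = 0.179

Substitute y = (y/x)·x into the budget: x* = M/(P_x + P_y·(y/x)).
Numerically y/x = 2.752832, so x* = 192/(46.1 + 3.65·2.752832) = 3.4195 and y* = 2.752832·3.4195 = 9.4134.
Expenditure on y: 3.65·9.4134 = 34.359; share = 0.179.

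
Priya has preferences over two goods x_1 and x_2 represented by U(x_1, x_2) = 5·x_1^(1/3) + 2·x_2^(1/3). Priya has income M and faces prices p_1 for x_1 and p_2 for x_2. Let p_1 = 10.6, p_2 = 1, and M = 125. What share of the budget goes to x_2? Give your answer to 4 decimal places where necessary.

share on x_2 = 0.4516

From the CES first-order condition, (5/2)·(x_2/x_1)^(2/3) = p_1/p_2.
Solve for the ratio: x_2/x_1 = [(2/5)·p_1/p_2]^(1.5).
With the ratio pinned down, the budget gives x_1* = M/(p_1 + p_2·(x_2/x_1)) and x_2* = (x_2/x_1)·x_1*.
Numerically x_2/x_1 = 8.730694, so x_1* = 125/(10.6 + 1·8.730694) = 6.4664 and x_2* = 8.730694·6.4664 = 56.4562.
Expenditure on x_2: 1·56.4562 = 56.4562; share = 0.4516.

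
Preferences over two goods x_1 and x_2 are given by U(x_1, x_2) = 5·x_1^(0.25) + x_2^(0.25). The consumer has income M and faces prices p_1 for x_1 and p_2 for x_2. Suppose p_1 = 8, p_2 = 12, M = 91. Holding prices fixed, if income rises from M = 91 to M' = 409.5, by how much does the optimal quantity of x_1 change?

MU_x_1 ∝ 5·x_1^(-0.75), MU_x_2 ∝ x_2^(-0.75), so MRS = 5·(x_2/x_1)^(0.75) = p_1/p_2.
Solve for the ratio: x_2/x_1 = [(1/5)·p_1/p_2]^(4/3).
With the ratio pinned down, the budget gives x_1* = M/(p_1 + p_2·(x_2/x_1)) and x_2* = (x_2/x_1)·x_1*.
Numerically x_2/x_1 = 0.068116, so x_1* = 91/(8 + 12·0.068116) = 10.3205.
At M' = 409.5: x_1* = 46.4423. Change: 46.4423 − 10.3205 = 36.1218.

Δx_1* = 36.1218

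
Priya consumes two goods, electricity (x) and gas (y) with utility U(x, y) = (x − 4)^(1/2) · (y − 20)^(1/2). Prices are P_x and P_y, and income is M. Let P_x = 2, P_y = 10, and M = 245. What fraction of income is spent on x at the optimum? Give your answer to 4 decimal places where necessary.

share on x = 0.1082

Let x' = x−4, y' = y−20. MRS = y'/x' = P_x/P_y.
Substituting into the budget: x* = 4 + 0.5·(M − 4·P_x − 20·P_y)/P_x, and y* = 20 + 0.5·(…)/P_y.
Discretionary income = 245 − 4·2 − 20·10 = 37; x* = 4 + 0.5·37/2 = 13.25; y* = 20 + 0.5·37/10 = 21.85.
Expenditure on x: 2·13.25 = 26.5; share = 0.1082.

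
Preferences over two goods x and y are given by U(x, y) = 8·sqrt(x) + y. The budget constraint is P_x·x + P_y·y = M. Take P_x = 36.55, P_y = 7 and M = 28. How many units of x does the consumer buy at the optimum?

MU_x = 4/√x, MU_y = 1. Tangency: 4/√x = P_x/P_y.
Solve: √x = 4·P_y/P_x, so x*(P_x,P_y) = (4·P_y/P_x)², and y* = (M − P_x·x*)/P_y.
Plugging in: x* = (4·7/36.55)² = 0.5869.

x* = 0.5869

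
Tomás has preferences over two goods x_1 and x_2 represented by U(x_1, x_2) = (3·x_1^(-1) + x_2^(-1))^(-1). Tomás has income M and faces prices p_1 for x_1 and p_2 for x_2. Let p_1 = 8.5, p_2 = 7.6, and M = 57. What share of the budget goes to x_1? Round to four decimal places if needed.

share on x_1 = 0.6469

Numerically x_2/x_1 = 0.610579, so x_1* = 57/(8.5 + 7.6·0.610579) = 4.3378 and x_2* = 0.610579·4.3378 = 2.6486.
Expenditure on x_1: 8.5·4.3378 = 36.871; share = 0.6469.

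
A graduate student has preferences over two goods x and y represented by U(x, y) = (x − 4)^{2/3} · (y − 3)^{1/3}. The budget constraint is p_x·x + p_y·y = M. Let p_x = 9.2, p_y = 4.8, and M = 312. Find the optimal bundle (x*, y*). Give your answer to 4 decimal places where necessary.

MRS = 2·(y−3)/(x−4). Tangency with p_x/p_y gives y−3 = (1/2)·(p_x/p_y)·(x−4).
Substituting into the budget: x* = 4 + 2/3·(M − 4·p_x − 3·p_y)/p_x, and y* = 3 + 1/3·(…)/p_y.
Discretionary income = 312 − 4·9.2 − 3·4.8 = 260.8; x* = 4 + 2/3·260.8/9.2 = 22.8986; y* = 3 + 1/3·260.8/4.8 = 21.1111.

x* = 22.8986, y* = 21.1111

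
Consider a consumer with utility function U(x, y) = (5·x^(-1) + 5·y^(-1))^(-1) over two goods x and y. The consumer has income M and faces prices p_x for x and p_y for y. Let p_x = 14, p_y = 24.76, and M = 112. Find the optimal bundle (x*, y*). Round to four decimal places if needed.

x* = 3.4337, y* = 2.5819

MRS = MU_x/MU_y = (y/x)^(2). Set equal to p_x/p_y.
Solve for the ratio: y/x = [p_x/p_y]^(0.5).
With the ratio pinned down, the budget gives x* = M/(p_x + p_y·(y/x)) and y* = (y/x)·x*.
Numerically y/x = 0.75195, so x* = 112/(14 + 24.76·0.75195) = 3.4337 and y* = 0.75195·3.4337 = 2.5819.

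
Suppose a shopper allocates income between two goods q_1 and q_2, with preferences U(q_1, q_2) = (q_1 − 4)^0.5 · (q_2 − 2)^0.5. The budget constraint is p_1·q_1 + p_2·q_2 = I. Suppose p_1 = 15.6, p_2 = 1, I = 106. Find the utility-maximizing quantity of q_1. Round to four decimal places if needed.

q_1* = 5.3333

Substituting into the budget: q_1* = 4 + 0.5·(I − 4·p_1 − 2·p_2)/p_1, and q_2* = 2 + 0.5·(…)/p_2.
Discretionary income = 106 − 4·15.6 − 2·1 = 41.6; q_1* = 4 + 0.5·41.6/15.6 = 5.3333.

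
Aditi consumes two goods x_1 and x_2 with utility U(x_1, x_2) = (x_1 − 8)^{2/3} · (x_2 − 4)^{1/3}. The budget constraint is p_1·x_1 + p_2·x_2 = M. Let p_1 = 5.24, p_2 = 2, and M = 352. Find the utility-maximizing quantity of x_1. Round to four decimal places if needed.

x_1* = 46.4326

After buying the subsistence bundle (8, 4), a share 2/3 of the remaining income goes to x_1: x_1* = 8 + 2/3·(M − 8p_1 − 4p_2)/p_1.
Discretionary income = 352 − 8·5.24 − 4·2 = 302.08; x_1* = 8 + 2/3·302.08/5.24 = 46.4326.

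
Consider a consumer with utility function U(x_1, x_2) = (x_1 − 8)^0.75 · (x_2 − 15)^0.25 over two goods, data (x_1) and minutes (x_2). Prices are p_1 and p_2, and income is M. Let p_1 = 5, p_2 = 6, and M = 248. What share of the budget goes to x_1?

share on x_1 = 0.5181

After buying the subsistence bundle (8, 15), a share 0.75 of the remaining income goes to x_1: x_1* = 8 + 0.75·(M − 8p_1 − 15p_2)/p_1.
Discretionary income = 248 − 8·5 − 15·6 = 118; x_1* = 8 + 0.75·118/5 = 25.7; x_2* = 15 + 0.25·118/6 = 19.9167.
Expenditure on x_1: 5·25.7 = 128.5; share = 0.5181.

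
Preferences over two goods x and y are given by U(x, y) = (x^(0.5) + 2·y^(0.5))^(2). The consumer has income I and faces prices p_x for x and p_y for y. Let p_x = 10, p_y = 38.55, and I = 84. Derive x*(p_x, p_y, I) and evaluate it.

x* = 4.1225

From the CES first-order condition, (1/2)·(y/x)^(0.5) = p_x/p_y.
Hence y/x = (2·p_x/p_y)^(1/(0.5)), i.e. raised to the 2 power.
Substitute y = (y/x)·x into the budget: x* = I/(p_x + p_y·(y/x)).
Numerically y/x = 0.26916, so x* = 84/(10 + 38.55·0.26916) = 4.1225.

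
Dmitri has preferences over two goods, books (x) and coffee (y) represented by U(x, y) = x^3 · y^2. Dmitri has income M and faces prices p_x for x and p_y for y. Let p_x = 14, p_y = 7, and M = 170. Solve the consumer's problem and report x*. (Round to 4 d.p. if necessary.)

x* = 7.2857

The MRS is (3/2)·y/x. Set MRS = p_x/p_y.
Rearranging, p_y·y = (2/3)·p_x·x. Substituting into the budget gives p_x·x·(1 + (2/3)) = M.
Demand: x*(p_x,p_y,M) = 0.6·M/p_x and y* = 0.4·M/p_y.
At p_x=14, p_y=7, M=170: x* = 0.6·170/14 = 7.2857.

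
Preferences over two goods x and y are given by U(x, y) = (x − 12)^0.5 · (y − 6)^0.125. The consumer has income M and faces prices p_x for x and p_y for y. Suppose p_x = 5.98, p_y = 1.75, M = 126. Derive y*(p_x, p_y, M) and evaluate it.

y* = 10.9989

Let x' = x−12, y' = y−6. MRS = 4·y'/x' = p_x/p_y.
Substituting into the budget: x* = 12 + 0.8·(M − 12·p_x − 6·p_y)/p_x, and y* = 6 + 0.2·(…)/p_y.
Discretionary income = 126 − 12·5.98 − 6·1.75 = 43.74; y* = 6 + 0.2·43.74/1.75 = 10.9989.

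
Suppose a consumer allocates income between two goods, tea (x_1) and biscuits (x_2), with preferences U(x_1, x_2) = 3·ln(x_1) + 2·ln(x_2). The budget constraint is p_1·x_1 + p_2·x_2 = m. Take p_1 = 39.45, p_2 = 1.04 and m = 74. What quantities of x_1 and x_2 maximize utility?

x_1* = 1.1255, x_2* = 28.4615

The MRS is (3/2)·x_2/x_1. Set MRS = p_1/p_2.
Rearranging, p_2·x_2 = (2/3)·p_1·x_1. Substituting into the budget gives p_1·x_1·(1 + (2/3)) = m.
Demand: x_1*(p_1,p_2,m) = 0.6·m/p_1 and x_2* = 0.4·m/p_2.
At p_1=39.45, p_2=1.04, m=74: x_1* = 0.6·74/39.45 = 1.1255, x_2* = 28.4615.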